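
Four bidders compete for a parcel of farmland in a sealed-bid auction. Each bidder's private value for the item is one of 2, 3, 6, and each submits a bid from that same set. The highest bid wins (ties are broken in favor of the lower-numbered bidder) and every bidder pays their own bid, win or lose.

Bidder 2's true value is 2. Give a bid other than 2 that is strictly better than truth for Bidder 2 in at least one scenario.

Suppose Bidder 1 bids 2, Bidder 3 bids 2 and Bidder 4 bids 2.
Bid 2: loses but pays 2, utility -2.
Bid 3: wins, pays 3, utility 2 - 3 = -1.
So bidding 3 beats truth here (-1 > -2).

3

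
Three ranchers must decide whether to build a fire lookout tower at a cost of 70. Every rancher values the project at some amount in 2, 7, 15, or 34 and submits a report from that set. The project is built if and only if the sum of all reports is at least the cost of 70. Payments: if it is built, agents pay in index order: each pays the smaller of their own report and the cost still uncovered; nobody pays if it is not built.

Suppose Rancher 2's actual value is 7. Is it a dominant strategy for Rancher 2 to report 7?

Consider the case where Rancher 1 reports 34 and Rancher 3 reports 34.
Truthful report 7: project built, pays 7, utility 7 - 7 = 0.
Report 2 instead: project built, pays 2, utility 7 - 2 = 5.
Since 5 > 0, reporting 2 is strictly better here, so truthful reporting is not dominant.

No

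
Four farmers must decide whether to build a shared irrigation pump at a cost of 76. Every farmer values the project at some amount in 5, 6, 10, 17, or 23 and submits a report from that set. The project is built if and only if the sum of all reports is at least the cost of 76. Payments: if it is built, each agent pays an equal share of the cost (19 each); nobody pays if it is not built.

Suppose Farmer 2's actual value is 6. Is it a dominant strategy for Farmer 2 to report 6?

Yes

Check each profile of the others' reports and compare truth against every alternative report.
Others report (5, 5, 5): truth gives 0, best alternative gives 0.
Others report (5, 5, 6): truth gives 0, best alternative gives 0.
Others report (5, 5, 10): truth gives 0, best alternative gives 0.
Others report (5, 5, 17): truth gives 0, best alternative gives 0.
Others report (5, 5, 23): truth gives 0, best alternative gives 0.
Others report (5, 6, 5): truth gives 0, best alternative gives 0.
(Remaining 119 profiles checked similarly; truth is weakly best in each.)
In every case the truthful report is at least as good as any alternative, so it is a dominant strategy.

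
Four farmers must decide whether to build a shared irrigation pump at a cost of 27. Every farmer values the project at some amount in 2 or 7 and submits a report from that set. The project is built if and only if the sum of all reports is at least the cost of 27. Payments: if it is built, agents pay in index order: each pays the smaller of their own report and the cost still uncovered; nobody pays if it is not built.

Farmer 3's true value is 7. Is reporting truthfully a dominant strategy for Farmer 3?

Check each profile of the others' reports and compare truth against every alternative report.
Others report (2, 2, 2): truth gives 0, best alternative gives 0.
Others report (2, 2, 7): truth gives 0, best alternative gives 0.
Others report (2, 7, 2): truth gives 0, best alternative gives 0.
Others report (2, 7, 7): truth gives 0, best alternative gives 0.
Others report (7, 2, 2): truth gives 0, best alternative gives 0.
Others report (7, 2, 7): truth gives 0, best alternative gives 0.
(Remaining 2 profiles checked similarly; truth is weakly best in each.)
In every case the truthful report is at least as good as any alternative, so it is a dominant strategy.

Yes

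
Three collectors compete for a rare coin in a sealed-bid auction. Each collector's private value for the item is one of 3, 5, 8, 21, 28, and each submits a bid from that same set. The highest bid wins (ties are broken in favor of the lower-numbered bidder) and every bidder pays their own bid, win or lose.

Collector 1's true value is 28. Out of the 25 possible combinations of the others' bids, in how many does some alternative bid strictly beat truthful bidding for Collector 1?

16

Others bid (3, 3): truth gives 0; bid 3 gives 25 > 0. Violating.
Others bid (3, 5): truth gives 0; bid 5 gives 23 > 0. Violating.
Others bid (3, 8): truth gives 0; bid 8 gives 20 > 0. Violating.
Others bid (3, 21): truth gives 0; bid 21 gives 7 > 0. Violating.
Others bid (3, 28): truth gives 0; no alternative beats it.
Others bid (5, 28): truth gives 0; no alternative beats it.
(Checking all 25 profiles: 16 have a profitable deviation, 9 do not.)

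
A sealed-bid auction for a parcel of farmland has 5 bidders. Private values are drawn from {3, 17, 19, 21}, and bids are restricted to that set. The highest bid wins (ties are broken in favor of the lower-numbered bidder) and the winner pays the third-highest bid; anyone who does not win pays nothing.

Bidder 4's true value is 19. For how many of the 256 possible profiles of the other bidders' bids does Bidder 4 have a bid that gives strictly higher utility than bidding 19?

Others bid (3, 3, 3, 21): truth gives 0; bid 21 gives 16 > 0. Violating.
Others bid (3, 3, 17, 21): truth gives 0; bid 21 gives 2 > 0. Violating.
Others bid (3, 3, 19, 3): truth gives 0; bid 21 gives 16 > 0. Violating.
Others bid (3, 3, 19, 17): truth gives 0; bid 21 gives 2 > 0. Violating.
Others bid (3, 3, 3, 3): truth gives 16; no alternative beats it.
Others bid (3, 3, 3, 17): truth gives 16; no alternative beats it.
(Checking all 256 profiles: 32 have a profitable deviation, 224 do not.)

32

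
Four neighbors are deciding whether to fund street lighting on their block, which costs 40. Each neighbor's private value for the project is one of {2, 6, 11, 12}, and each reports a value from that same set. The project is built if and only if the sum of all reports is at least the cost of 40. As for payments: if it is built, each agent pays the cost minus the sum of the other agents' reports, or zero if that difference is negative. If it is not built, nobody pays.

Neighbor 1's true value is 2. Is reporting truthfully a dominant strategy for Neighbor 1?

Check each profile of the others' reports and compare truth against every alternative report.
Others report (11, 11, 12): truth gives 0, best alternative gives -4.
Others report (11, 12, 11): truth gives 0, best alternative gives -4.
Others report (12, 11, 11): truth gives 0, best alternative gives -4.
Others report (11, 12, 12): truth gives 0, best alternative gives -3.
Others report (12, 11, 12): truth gives 0, best alternative gives -3.
Others report (12, 12, 11): truth gives 0, best alternative gives -3.
(Remaining 58 profiles checked similarly; truth is weakly best in each.)
In every case the truthful report is at least as good as any alternative, so it is a dominant strategy.

Yes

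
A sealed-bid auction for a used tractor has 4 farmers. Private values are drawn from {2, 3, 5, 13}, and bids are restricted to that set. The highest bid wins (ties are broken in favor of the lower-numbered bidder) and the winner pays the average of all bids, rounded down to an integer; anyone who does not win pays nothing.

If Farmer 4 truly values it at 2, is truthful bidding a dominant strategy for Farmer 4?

Yes

Check each profile of the others' bids and compare truth against every alternative bid.
Others bid (2, 2, 2): truth gives 0, best alternative gives 0.
Others bid (2, 2, 3): truth gives 0, best alternative gives 0.
Others bid (2, 2, 5): truth gives 0, best alternative gives 0.
Others bid (2, 2, 13): truth gives 0, best alternative gives 0.
Others bid (2, 3, 2): truth gives 0, best alternative gives 0.
Others bid (2, 3, 3): truth gives 0, best alternative gives 0.
(Remaining 58 profiles checked similarly; truth is weakly best in each.)
In every case the truthful bid is at least as good as any alternative, so it is a dominant strategy.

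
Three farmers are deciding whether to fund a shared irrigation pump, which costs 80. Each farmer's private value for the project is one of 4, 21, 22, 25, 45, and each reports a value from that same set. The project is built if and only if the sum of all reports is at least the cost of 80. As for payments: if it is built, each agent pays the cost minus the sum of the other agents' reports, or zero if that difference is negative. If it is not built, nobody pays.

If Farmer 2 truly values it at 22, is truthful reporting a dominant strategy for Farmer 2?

Check each profile of the others' reports and compare truth against every alternative report.
Others report (45, 45): truth gives 22, best alternative gives 22.
Others report (25, 45): truth gives 12, best alternative gives 12.
Others report (45, 25): truth gives 12, best alternative gives 12.
Others report (22, 45): truth gives 9, best alternative gives 9.
Others report (45, 22): truth gives 9, best alternative gives 9.
Others report (21, 45): truth gives 8, best alternative gives 8.
(Remaining 19 profiles checked similarly; truth is weakly best in each.)
In every case the truthful report is at least as good as any alternative, so it is a dominant strategy.

Yes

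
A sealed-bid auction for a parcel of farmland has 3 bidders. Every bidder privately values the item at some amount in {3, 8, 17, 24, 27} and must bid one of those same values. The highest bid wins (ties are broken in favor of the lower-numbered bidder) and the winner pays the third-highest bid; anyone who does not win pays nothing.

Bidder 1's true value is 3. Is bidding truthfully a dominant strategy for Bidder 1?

Yes

Check each profile of the others' bids and compare truth against every alternative bid.
Others bid (8, 8): truth gives 0, best alternative gives -5.
Others bid (3, 3): truth gives 0, best alternative gives 0.
Others bid (3, 8): truth gives 0, best alternative gives 0.
Others bid (3, 17): truth gives 0, best alternative gives 0.
Others bid (3, 24): truth gives 0, best alternative gives 0.
Others bid (3, 27): truth gives 0, best alternative gives 0.
(Remaining 19 profiles checked similarly; truth is weakly best in each.)
In every case the truthful bid is at least as good as any alternative, so it is a dominant strategy.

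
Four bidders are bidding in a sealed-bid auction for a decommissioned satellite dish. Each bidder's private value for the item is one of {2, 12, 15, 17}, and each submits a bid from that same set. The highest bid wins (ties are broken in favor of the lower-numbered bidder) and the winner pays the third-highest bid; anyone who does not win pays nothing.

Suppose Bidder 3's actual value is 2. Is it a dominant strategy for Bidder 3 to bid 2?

Check each profile of the others' bids and compare truth against every alternative bid.
Others bid (2, 2, 2): truth gives 0, best alternative gives 0.
Others bid (2, 2, 12): truth gives 0, best alternative gives 0.
Others bid (2, 2, 15): truth gives 0, best alternative gives 0.
Others bid (2, 2, 17): truth gives 0, best alternative gives 0.
Others bid (2, 12, 2): truth gives 0, best alternative gives 0.
Others bid (2, 12, 12): truth gives 0, best alternative gives 0.
(Remaining 58 profiles checked similarly; truth is weakly best in each.)
In every case the truthful bid is at least as good as any alternative, so it is a dominant strategy.

Yes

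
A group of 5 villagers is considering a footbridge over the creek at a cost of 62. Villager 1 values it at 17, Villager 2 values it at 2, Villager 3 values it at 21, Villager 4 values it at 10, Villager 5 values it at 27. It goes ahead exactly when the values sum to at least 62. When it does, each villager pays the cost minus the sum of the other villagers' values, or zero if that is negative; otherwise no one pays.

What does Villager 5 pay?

Total value 77 ≥ cost 62, so the project is built.
The other villagers' values sum to 50.
Cost minus that sum is 62 - 50 = 12.

12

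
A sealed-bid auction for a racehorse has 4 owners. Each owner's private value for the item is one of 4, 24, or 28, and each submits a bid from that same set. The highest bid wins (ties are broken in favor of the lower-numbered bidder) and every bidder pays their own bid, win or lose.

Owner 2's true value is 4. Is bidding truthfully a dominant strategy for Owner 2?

Check each profile of the others' bids and compare truth against every alternative bid.
Others bid (4, 4, 28): truth gives -4, best alternative gives -24.
Others bid (4, 24, 28): truth gives -4, best alternative gives -24.
Others bid (4, 28, 4): truth gives -4, best alternative gives -24.
Others bid (4, 28, 24): truth gives -4, best alternative gives -24.
Others bid (4, 28, 28): truth gives -4, best alternative gives -24.
Others bid (24, 4, 4): truth gives -4, best alternative gives -24.
(Remaining 21 profiles checked similarly; truth is weakly best in each.)
In every case the truthful bid is at least as good as any alternative, so it is a dominant strategy.

Yes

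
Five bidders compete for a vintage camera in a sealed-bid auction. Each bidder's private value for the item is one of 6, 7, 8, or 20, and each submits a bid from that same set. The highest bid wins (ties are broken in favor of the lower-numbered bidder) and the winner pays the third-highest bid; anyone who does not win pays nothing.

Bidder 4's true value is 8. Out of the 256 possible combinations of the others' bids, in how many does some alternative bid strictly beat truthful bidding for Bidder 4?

32

Others bid (6, 6, 6, 20): truth gives 0; bid 20 gives 2 > 0. Violating.
Others bid (6, 6, 7, 20): truth gives 0; bid 20 gives 1 > 0. Violating.
Others bid (6, 6, 8, 6): truth gives 0; bid 20 gives 2 > 0. Violating.
Others bid (6, 6, 8, 7): truth gives 0; bid 20 gives 1 > 0. Violating.
Others bid (6, 6, 6, 6): truth gives 2; no alternative beats it.
Others bid (6, 6, 6, 7): truth gives 2; no alternative beats it.
(Checking all 256 profiles: 32 have a profitable deviation, 224 do not.)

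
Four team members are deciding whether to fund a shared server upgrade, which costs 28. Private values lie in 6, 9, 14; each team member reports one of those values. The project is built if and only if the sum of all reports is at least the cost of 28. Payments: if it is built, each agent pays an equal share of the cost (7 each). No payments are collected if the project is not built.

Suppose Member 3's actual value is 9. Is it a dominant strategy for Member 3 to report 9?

Consider the case where Member 1 reports 6, Member 2 reports 6 and Member 4 reports 6.
Truthful report 9: project not built, utility 0.
Report 14 instead: project built, pays 7, utility 9 - 7 = 2.
Since 2 > 0, reporting 14 is strictly better here, so truthful reporting is not dominant.

No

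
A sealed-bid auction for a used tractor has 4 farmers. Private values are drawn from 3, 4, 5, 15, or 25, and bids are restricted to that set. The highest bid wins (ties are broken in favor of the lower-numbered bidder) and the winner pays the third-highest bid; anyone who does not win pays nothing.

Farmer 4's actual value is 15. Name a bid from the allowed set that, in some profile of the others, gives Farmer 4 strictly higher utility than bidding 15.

Suppose Farmer 1 bids 3, Farmer 2 bids 3 and Farmer 3 bids 15.
Bid 15: loses, pays 0, utility 0.
Bid 25: wins, pays 3, utility 15 - 3 = 12.
So bidding 25 beats truth here (12 > 0).

25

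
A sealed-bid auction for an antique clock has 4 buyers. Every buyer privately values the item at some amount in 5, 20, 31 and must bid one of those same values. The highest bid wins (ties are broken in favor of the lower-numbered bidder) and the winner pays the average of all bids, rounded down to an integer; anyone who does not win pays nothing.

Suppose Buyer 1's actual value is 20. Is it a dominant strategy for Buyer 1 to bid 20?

No

Consider the case where Buyer 2 bids 5, Buyer 3 bids 5 and Buyer 4 bids 5.
Truthful bid 20: wins, pays 8, utility 20 - 8 = 12.
Bid 5 instead: wins, pays 5, utility 20 - 5 = 15.
Since 15 > 12, bidding 5 is strictly better here, so truthful bidding is not dominant.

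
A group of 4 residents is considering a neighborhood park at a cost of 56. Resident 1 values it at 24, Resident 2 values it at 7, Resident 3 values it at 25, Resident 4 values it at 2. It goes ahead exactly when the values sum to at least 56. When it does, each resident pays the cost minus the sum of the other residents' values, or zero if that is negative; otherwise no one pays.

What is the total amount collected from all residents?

Total value 58 ≥ cost 56, so it is built.
Resident 1: others sum to 34; max(0, 56 - 34) = 22.
Resident 2: others sum to 51; max(0, 56 - 51) = 5.
Resident 3: others sum to 33; max(0, 56 - 33) = 23.
Resident 4: others sum to 56; max(0, 56 - 56) = 0.
Total collected = 22 + 5 + 23 + 0 = 50.

50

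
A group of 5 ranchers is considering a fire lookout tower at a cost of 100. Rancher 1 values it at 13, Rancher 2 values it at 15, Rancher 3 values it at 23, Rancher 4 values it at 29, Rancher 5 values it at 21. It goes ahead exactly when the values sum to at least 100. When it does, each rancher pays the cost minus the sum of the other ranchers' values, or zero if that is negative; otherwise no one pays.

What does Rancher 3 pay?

Total value 101 ≥ cost 100, so the project is built.
The other ranchers' values sum to 78.
Cost minus that sum is 100 - 78 = 22.

22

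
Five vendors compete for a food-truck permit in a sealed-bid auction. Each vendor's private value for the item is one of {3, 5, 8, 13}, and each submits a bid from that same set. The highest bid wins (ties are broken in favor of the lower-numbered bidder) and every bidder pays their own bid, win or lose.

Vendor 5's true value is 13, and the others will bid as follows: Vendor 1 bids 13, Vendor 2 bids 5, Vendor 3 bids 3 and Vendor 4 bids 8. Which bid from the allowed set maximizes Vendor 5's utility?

3

Bid 3: loses but pays 3, utility -3.
Bid 5: loses but pays 5, utility -5.
Bid 8: loses but pays 8, utility -8.
Bid 13: loses but pays 13, utility -13.
The best choice is 3 with utility -3.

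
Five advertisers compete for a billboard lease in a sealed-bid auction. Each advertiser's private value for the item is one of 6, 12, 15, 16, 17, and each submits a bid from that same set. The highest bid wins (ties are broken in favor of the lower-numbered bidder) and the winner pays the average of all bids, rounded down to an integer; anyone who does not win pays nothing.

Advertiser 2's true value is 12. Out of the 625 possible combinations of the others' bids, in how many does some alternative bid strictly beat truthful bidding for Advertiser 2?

66

Others bid (6, 6, 6, 15): truth gives 0; bid 15 gives 3 > 0. Violating.
Others bid (6, 6, 6, 16): truth gives 0; bid 16 gives 2 > 0. Violating.
Others bid (6, 6, 6, 17): truth gives 0; bid 17 gives 2 > 0. Violating.
Others bid (6, 6, 12, 15): truth gives 0; bid 15 gives 2 > 0. Violating.
Others bid (6, 6, 6, 6): truth gives 5; no alternative beats it.
Others bid (6, 6, 6, 12): truth gives 4; no alternative beats it.
(Checking all 625 profiles: 66 have a profitable deviation, 559 do not.)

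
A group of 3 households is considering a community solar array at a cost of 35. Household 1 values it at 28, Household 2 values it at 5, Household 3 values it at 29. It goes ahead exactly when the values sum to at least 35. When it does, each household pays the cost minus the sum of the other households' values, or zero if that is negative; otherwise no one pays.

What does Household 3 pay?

Total value 62 ≥ cost 35, so the project is built.
The other households' values sum to 33.
Cost minus that sum is 35 - 33 = 2.

2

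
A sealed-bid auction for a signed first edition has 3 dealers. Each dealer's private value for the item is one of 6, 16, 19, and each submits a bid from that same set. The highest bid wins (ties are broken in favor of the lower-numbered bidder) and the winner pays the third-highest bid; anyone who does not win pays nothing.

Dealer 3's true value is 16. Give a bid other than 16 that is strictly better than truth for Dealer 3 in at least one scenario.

Suppose Dealer 1 bids 6 and Dealer 2 bids 16.
Bid 16: loses, pays 0, utility 0.
Bid 19: wins, pays 6, utility 16 - 6 = 10.
So bidding 19 beats truth here (10 > 0).

19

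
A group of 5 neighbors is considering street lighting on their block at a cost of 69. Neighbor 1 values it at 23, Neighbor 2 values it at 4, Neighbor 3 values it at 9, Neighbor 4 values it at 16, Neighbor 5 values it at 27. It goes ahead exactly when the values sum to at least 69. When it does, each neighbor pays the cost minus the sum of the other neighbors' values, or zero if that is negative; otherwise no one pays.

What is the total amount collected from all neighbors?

36

Total value 79 ≥ cost 69, so it is built.
Neighbor 1: others sum to 56; max(0, 69 - 56) = 13.
Neighbor 2: others sum to 75; max(0, 69 - 75) = 0.
Neighbor 3: others sum to 70; max(0, 69 - 70) = 0.
Neighbor 4: others sum to 63; max(0, 69 - 63) = 6.
Neighbor 5: others sum to 52; max(0, 69 - 52) = 17.
Total collected = 13 + 0 + 0 + 6 + 17 = 36.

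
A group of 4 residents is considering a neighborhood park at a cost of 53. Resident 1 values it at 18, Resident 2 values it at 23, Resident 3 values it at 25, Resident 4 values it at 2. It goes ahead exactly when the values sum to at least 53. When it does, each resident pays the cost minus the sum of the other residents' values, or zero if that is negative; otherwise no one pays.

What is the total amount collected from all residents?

Total value 68 ≥ cost 53, so it is built.
Resident 1: others sum to 50; max(0, 53 - 50) = 3.
Resident 2: others sum to 45; max(0, 53 - 45) = 8.
Resident 3: others sum to 43; max(0, 53 - 43) = 10.
Resident 4: others sum to 66; max(0, 53 - 66) = 0.
Total collected = 3 + 8 + 10 + 0 = 21.

21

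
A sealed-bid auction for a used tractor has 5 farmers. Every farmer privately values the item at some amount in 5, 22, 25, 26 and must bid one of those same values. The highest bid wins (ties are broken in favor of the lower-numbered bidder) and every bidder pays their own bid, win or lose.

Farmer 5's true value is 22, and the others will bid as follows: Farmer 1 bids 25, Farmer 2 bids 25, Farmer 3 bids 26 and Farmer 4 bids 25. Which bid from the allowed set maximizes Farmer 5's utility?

5

Bid 5: loses but pays 5, utility -5.
Bid 22: loses but pays 22, utility -22.
Bid 25: loses but pays 25, utility -25.
Bid 26: loses but pays 26, utility -26.
The best choice is 5 with utility -5.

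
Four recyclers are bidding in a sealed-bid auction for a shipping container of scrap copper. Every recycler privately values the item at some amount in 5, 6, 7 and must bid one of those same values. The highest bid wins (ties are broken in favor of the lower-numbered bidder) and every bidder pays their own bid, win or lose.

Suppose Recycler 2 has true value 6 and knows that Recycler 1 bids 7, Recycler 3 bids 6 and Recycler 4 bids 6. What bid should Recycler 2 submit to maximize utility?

Bid 5: loses but pays 5, utility -5.
Bid 6: loses but pays 6, utility -6.
Bid 7: loses but pays 7, utility -7.
The best choice is 5 with utility -5.

5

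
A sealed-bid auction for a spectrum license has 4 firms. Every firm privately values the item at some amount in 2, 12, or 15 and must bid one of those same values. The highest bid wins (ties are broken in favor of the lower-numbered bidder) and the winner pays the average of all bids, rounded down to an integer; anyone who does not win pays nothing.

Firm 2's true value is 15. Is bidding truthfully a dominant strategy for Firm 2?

No

Consider the case where Firm 1 bids 2, Firm 3 bids 2 and Firm 4 bids 2.
Truthful bid 15: wins, pays 5, utility 15 - 5 = 10.
Bid 12 instead: wins, pays 4, utility 15 - 4 = 11.
Since 11 > 10, bidding 12 is strictly better here, so truthful bidding is not dominant.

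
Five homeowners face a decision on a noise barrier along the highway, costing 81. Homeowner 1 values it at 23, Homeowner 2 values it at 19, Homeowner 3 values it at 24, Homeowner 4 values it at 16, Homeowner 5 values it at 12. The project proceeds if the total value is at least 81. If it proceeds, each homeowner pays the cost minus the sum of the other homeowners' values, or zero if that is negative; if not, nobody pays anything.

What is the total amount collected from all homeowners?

Total value 94 ≥ cost 81, so it is built.
Homeowner 1: others sum to 71; max(0, 81 - 71) = 10.
Homeowner 2: others sum to 75; max(0, 81 - 75) = 6.
Homeowner 3: others sum to 70; max(0, 81 - 70) = 11.
Homeowner 4: others sum to 78; max(0, 81 - 78) = 3.
Homeowner 5: others sum to 82; max(0, 81 - 82) = 0.
Total collected = 10 + 6 + 11 + 3 + 0 = 30.

30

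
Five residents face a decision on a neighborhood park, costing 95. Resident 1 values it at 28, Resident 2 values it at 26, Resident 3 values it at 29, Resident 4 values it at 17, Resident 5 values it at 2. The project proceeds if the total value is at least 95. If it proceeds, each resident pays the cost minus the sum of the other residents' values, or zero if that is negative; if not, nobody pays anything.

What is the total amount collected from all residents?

Total value 102 ≥ cost 95, so it is built.
Resident 1: others sum to 74; max(0, 95 - 74) = 21.
Resident 2: others sum to 76; max(0, 95 - 76) = 19.
Resident 3: others sum to 73; max(0, 95 - 73) = 22.
Resident 4: others sum to 85; max(0, 95 - 85) = 10.
Resident 5: others sum to 100; max(0, 95 - 100) = 0.
Total collected = 21 + 19 + 22 + 10 + 0 = 72.

72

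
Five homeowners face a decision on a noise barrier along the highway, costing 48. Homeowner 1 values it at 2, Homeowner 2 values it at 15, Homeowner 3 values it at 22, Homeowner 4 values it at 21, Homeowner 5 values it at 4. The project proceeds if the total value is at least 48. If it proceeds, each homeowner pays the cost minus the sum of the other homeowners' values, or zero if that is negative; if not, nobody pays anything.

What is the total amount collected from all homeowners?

Total value 64 ≥ cost 48, so it is built.
Homeowner 1: others sum to 62; max(0, 48 - 62) = 0.
Homeowner 2: others sum to 49; max(0, 48 - 49) = 0.
Homeowner 3: others sum to 42; max(0, 48 - 42) = 6.
Homeowner 4: others sum to 43; max(0, 48 - 43) = 5.
Homeowner 5: others sum to 60; max(0, 48 - 60) = 0.
Total collected = 0 + 0 + 6 + 5 + 0 = 11.

11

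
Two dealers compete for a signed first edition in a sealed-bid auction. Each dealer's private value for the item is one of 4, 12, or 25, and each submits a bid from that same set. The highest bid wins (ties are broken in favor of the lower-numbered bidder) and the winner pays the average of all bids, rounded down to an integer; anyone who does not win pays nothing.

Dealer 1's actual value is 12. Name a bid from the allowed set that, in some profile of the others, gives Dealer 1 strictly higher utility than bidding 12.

4

Suppose Dealer 2 bids 4.
Bid 12: wins, pays 8, utility 12 - 8 = 4.
Bid 4: wins, pays 4, utility 12 - 4 = 8.
So bidding 4 beats truth here (8 > 4).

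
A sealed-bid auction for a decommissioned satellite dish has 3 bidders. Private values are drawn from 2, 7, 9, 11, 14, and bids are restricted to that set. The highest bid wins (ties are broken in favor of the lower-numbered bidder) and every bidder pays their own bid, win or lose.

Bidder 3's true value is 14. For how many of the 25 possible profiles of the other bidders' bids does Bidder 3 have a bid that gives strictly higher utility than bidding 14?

18

Others bid (2, 2): truth gives 0; bid 7 gives 7 > 0. Violating.
Others bid (2, 7): truth gives 0; bid 9 gives 5 > 0. Violating.
Others bid (2, 9): truth gives 0; bid 11 gives 3 > 0. Violating.
Others bid (2, 14): truth gives -14; bid 2 gives -2 > -14. Violating.
Others bid (2, 11): truth gives 0; no alternative beats it.
Others bid (7, 11): truth gives 0; no alternative beats it.
(Checking all 25 profiles: 18 have a profitable deviation, 7 do not.)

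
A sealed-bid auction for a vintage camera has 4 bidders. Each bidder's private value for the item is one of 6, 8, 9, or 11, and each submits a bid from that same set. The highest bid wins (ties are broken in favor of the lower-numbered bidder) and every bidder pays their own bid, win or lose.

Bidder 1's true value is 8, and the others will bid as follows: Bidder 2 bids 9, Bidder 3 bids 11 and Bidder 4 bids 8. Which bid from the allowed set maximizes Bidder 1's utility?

Bid 6: loses but pays 6, utility -6.
Bid 8: loses but pays 8, utility -8.
Bid 9: loses but pays 9, utility -9.
Bid 11: wins, pays 11, utility 8 - 11 = -3.
The best choice is 11 with utility -3.

11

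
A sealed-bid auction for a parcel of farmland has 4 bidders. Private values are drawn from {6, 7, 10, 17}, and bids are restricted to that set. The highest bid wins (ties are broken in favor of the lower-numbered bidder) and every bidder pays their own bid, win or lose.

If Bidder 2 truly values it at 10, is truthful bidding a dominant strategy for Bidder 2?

Consider the case where Bidder 1 bids 6, Bidder 3 bids 6 and Bidder 4 bids 6.
Truthful bid 10: wins, pays 10, utility 10 - 10 = 0.
Bid 7 instead: wins, pays 7, utility 10 - 7 = 3.
Since 3 > 0, bidding 7 is strictly better here, so truthful bidding is not dominant.

No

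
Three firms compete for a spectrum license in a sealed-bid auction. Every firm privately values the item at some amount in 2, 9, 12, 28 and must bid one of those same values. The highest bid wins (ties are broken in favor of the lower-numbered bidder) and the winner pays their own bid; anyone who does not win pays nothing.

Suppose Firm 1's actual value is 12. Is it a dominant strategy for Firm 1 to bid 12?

Consider the case where Firm 2 bids 2 and Firm 3 bids 2.
Truthful bid 12: wins, pays 12, utility 12 - 12 = 0.
Bid 2 instead: wins, pays 2, utility 12 - 2 = 10.
Since 10 > 0, bidding 2 is strictly better here, so truthful bidding is not dominant.

No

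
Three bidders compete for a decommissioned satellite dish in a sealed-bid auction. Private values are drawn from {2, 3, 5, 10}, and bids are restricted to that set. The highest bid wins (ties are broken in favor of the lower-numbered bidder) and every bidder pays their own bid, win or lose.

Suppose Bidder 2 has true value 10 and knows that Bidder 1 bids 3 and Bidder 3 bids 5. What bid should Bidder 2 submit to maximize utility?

5

Bid 2: loses but pays 2, utility -2.
Bid 3: loses but pays 3, utility -3.
Bid 5: wins, pays 5, utility 10 - 5 = 5.
Bid 10: wins, pays 10, utility 10 - 10 = 0.
The best choice is 5 with utility 5.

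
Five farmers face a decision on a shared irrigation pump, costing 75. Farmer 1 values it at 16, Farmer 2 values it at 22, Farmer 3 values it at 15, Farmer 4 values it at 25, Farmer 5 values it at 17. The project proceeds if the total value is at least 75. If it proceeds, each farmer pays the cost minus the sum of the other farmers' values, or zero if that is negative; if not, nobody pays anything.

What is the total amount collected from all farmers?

Total value 95 ≥ cost 75, so it is built.
Farmer 1: others sum to 79; max(0, 75 - 79) = 0.
Farmer 2: others sum to 73; max(0, 75 - 73) = 2.
Farmer 3: others sum to 80; max(0, 75 - 80) = 0.
Farmer 4: others sum to 70; max(0, 75 - 70) = 5.
Farmer 5: others sum to 78; max(0, 75 - 78) = 0.
Total collected = 0 + 2 + 0 + 5 + 0 = 7.

7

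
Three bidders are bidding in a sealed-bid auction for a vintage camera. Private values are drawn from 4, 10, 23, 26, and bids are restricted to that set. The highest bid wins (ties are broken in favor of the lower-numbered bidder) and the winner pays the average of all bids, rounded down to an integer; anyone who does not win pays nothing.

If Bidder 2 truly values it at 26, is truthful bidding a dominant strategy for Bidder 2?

No

Consider the case where Bidder 1 bids 4 and Bidder 3 bids 4.
Truthful bid 26: wins, pays 11, utility 26 - 11 = 15.
Bid 10 instead: wins, pays 6, utility 26 - 6 = 20.
Since 20 > 15, bidding 10 is strictly better here, so truthful bidding is not dominant.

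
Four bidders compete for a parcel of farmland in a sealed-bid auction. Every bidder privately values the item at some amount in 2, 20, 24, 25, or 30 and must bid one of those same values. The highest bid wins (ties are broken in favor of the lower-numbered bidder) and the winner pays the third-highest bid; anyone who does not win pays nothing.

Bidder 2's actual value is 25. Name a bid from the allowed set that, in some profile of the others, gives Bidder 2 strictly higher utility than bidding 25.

Suppose Bidder 1 bids 2, Bidder 3 bids 2 and Bidder 4 bids 30.
Bid 25: loses, pays 0, utility 0.
Bid 30: wins, pays 2, utility 25 - 2 = 23.
So bidding 30 beats truth here (23 > 0).

30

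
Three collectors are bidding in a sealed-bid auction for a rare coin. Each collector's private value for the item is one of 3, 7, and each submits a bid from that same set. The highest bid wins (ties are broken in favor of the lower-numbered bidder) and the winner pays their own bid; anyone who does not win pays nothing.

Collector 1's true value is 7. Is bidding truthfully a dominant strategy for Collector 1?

No

Consider the case where Collector 2 bids 3 and Collector 3 bids 3.
Truthful bid 7: wins, pays 7, utility 7 - 7 = 0.
Bid 3 instead: wins, pays 3, utility 7 - 3 = 4.
Since 4 > 0, bidding 3 is strictly better here, so truthful bidding is not dominant.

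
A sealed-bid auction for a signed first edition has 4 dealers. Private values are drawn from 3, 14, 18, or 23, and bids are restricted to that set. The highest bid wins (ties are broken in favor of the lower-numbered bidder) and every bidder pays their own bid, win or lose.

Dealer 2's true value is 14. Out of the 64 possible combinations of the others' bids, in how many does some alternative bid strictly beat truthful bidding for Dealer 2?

60

Others bid (3, 3, 18): truth gives -14; bid 3 gives -3 > -14. Violating.
Others bid (3, 3, 23): truth gives -14; bid 3 gives -3 > -14. Violating.
Others bid (3, 14, 18): truth gives -14; bid 3 gives -3 > -14. Violating.
Others bid (3, 14, 23): truth gives -14; bid 3 gives -3 > -14. Violating.
Others bid (3, 3, 3): truth gives 0; no alternative beats it.
Others bid (3, 3, 14): truth gives 0; no alternative beats it.
(Checking all 64 profiles: 60 have a profitable deviation, 4 do not.)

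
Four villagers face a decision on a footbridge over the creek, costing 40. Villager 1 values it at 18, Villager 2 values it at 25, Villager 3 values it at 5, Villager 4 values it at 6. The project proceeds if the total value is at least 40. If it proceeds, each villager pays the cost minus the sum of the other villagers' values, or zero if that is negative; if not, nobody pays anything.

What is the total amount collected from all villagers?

Total value 54 ≥ cost 40, so it is built.
Villager 1: others sum to 36; max(0, 40 - 36) = 4.
Villager 2: others sum to 29; max(0, 40 - 29) = 11.
Villager 3: others sum to 49; max(0, 40 - 49) = 0.
Villager 4: others sum to 48; max(0, 40 - 48) = 0.
Total collected = 4 + 11 + 0 + 0 = 15.

15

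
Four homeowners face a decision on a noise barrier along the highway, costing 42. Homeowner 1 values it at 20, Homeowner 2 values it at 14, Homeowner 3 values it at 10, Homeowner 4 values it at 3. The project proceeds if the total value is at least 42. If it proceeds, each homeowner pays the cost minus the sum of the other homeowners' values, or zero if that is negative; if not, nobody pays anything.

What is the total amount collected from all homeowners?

29

Total value 47 ≥ cost 42, so it is built.
Homeowner 1: others sum to 27; max(0, 42 - 27) = 15.
Homeowner 2: others sum to 33; max(0, 42 - 33) = 9.
Homeowner 3: others sum to 37; max(0, 42 - 37) = 5.
Homeowner 4: others sum to 44; max(0, 42 - 44) = 0.
Total collected = 15 + 9 + 5 + 0 = 29.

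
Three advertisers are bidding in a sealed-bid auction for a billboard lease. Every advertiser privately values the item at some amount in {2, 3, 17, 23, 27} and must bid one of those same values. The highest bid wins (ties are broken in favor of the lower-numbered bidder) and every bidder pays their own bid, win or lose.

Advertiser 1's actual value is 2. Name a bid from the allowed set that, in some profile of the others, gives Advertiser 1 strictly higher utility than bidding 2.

3

Suppose Advertiser 2 bids 2 and Advertiser 3 bids 3.
Bid 2: loses but pays 2, utility -2.
Bid 3: wins, pays 3, utility 2 - 3 = -1.
So bidding 3 beats truth here (-1 > -2).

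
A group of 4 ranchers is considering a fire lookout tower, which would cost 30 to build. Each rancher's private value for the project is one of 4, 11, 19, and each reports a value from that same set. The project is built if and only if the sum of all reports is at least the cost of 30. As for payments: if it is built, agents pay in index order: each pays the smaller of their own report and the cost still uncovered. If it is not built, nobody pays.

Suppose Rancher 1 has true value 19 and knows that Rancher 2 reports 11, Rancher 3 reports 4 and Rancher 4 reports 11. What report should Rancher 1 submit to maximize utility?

4

Report 4: project built, pays 4, utility 19 - 4 = 15.
Report 11: project built, pays 11, utility 19 - 11 = 8.
Report 19: project built, pays 19, utility 19 - 19 = 0.
The best choice is 4 with utility 15.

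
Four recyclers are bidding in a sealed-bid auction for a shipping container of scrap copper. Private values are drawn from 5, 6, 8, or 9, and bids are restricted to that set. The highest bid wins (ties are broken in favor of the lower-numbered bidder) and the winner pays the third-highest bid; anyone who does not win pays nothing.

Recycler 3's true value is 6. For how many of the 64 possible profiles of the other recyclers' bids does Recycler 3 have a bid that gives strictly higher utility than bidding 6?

Others bid (5, 5, 8): truth gives 0; bid 8 gives 1 > 0. Violating.
Others bid (5, 5, 9): truth gives 0; bid 9 gives 1 > 0. Violating.
Others bid (5, 6, 5): truth gives 0; bid 8 gives 1 > 0. Violating.
Others bid (5, 8, 5): truth gives 0; bid 9 gives 1 > 0. Violating.
Others bid (5, 5, 5): truth gives 1; no alternative beats it.
Others bid (5, 5, 6): truth gives 1; no alternative beats it.
(Checking all 64 profiles: 6 have a profitable deviation, 58 do not.)

6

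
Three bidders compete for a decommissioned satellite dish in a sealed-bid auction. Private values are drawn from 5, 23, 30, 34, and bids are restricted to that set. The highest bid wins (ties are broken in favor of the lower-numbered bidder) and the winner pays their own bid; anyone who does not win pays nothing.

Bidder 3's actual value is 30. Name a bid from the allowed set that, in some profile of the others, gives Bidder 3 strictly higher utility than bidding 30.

Suppose Bidder 1 bids 5 and Bidder 2 bids 5.
Bid 30: wins, pays 30, utility 30 - 30 = 0.
Bid 23: wins, pays 23, utility 30 - 23 = 7.
So bidding 23 beats truth here (7 > 0).

23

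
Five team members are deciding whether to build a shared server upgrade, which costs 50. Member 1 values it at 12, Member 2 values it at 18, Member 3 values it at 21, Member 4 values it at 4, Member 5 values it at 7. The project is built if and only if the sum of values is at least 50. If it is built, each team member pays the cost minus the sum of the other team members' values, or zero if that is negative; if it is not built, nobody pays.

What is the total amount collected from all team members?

Total value 62 ≥ cost 50, so it is built.
Member 1: others sum to 50; max(0, 50 - 50) = 0.
Member 2: others sum to 44; max(0, 50 - 44) = 6.
Member 3: others sum to 41; max(0, 50 - 41) = 9.
Member 4: others sum to 58; max(0, 50 - 58) = 0.
Member 5: others sum to 55; max(0, 50 - 55) = 0.
Total collected = 0 + 6 + 9 + 0 + 0 = 15.

15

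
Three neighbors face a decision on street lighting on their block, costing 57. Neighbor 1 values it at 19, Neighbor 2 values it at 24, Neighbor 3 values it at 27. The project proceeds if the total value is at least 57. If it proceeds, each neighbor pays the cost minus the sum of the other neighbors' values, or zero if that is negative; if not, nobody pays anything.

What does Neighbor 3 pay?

Total value 70 ≥ cost 57, so the project is built.
The other neighbors' values sum to 43.
Cost minus that sum is 57 - 43 = 14.

14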